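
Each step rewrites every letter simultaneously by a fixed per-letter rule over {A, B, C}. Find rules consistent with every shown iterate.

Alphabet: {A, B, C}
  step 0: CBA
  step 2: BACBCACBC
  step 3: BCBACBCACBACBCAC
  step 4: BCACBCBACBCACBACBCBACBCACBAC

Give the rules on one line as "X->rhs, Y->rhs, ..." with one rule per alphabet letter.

  step 3 ⇒ step 4: BCBACBCACBACBCAC ⇒ BC·AC·BC·B·AC·BC·AC·B·AC·BC·B·AC·BC·AC·B·AC
    A ↦ B
    B ↦ BC
    C ↦ AC

A->B, B->BC, C->AC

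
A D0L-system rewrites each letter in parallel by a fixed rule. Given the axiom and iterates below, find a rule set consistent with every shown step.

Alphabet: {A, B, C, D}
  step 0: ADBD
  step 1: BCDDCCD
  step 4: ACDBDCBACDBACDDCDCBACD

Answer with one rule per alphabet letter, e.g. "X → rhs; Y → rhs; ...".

A->B, B->DC, C->A, D->CD

  step 0 ⇒ step 1: ADBD ⇒ B·CD·DC·CD
    A ↦ B
    B ↦ DC
    D ↦ CD
    C ↦ A  (constrained at step 1)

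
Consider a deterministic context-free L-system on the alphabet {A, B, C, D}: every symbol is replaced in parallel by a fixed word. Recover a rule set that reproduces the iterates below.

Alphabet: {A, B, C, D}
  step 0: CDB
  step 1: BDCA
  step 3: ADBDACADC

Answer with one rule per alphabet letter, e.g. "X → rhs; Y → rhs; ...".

  step 0 ⇒ step 1: CDB ⇒ BD·C·A
    B ↦ A
    C ↦ BD
    D ↦ C
    A ↦ AD  (constrained at step 1)

A->AD, B->A, C->BD, D->C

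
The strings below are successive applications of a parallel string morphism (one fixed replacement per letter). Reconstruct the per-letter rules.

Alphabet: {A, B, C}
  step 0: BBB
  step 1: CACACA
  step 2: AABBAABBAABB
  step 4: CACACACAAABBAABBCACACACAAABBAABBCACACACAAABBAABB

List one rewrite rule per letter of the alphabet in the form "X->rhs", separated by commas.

  step 1 ⇒ step 2: CACACA ⇒ AA·BB·AA·BB·AA·BB
    A ↦ BB
    C ↦ AA
  step 0 ⇒ step 1: BBB ⇒ CA·CA·CA
    B ↦ CA

A->BB, B->CA, C->AA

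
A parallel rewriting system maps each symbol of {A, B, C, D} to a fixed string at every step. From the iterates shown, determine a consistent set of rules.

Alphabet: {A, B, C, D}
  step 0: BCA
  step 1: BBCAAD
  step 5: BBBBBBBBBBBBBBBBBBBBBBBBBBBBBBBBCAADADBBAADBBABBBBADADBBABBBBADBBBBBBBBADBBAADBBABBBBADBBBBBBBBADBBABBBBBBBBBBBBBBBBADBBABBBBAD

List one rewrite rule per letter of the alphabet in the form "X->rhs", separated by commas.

A->AD, B->BB, C->CA, D->BBA

  step 0 ⇒ step 1: BCA ⇒ BB·CA·AD
    A ↦ AD
    B ↦ BB
    C ↦ CA
    D ↦ BBA  (constrained at step 1)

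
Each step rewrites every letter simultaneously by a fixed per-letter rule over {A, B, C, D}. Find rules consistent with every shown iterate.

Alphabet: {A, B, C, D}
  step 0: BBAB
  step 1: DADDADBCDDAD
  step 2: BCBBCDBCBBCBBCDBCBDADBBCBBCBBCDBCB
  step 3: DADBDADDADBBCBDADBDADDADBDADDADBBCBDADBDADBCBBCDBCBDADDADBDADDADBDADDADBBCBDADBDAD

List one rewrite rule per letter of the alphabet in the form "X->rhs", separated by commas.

A->BCD, B->DAD, C->B, D->BCB

  step 2 ⇒ step 3: BCBBCDBCBBCBBCDBCBDADBBCBBCBBCDBCB ⇒ DAD·B·DAD·DAD·B·BCB·DAD·B·DAD·DAD·B·DAD·DAD·B·BCB·DAD·B·DAD·BCB·BCD·BCB·DAD·DAD·B·DAD·DAD·B·DAD·DAD·B·BCB·DAD·B·DAD
    A ↦ BCD
    B ↦ DAD
    C ↦ B
    D ↦ BCB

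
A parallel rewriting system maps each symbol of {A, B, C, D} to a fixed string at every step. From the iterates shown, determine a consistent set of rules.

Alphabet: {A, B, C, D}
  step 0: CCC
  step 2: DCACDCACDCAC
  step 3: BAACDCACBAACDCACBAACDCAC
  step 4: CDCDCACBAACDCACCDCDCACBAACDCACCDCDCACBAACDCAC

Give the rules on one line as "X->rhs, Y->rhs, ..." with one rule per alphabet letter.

A->DC, B->C, C->AC, D->BA

  step 3 ⇒ step 4: BAACDCACBAACDCACBAACDCAC ⇒ C·DC·DC·AC·BA·AC·DC·AC·C·DC·DC·AC·BA·AC·DC·AC·C·DC·DC·AC·BA·AC·DC·AC
    A ↦ DC
    B ↦ C
    C ↦ AC
    D ↦ BA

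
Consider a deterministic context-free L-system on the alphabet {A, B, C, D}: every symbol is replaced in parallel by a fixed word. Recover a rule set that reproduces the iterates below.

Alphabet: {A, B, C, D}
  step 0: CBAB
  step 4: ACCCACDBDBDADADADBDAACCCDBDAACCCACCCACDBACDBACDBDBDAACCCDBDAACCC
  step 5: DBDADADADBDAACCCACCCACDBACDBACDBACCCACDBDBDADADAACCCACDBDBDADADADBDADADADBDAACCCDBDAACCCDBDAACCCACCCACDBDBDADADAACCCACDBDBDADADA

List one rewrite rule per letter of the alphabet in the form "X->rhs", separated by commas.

  step 4 ⇒ step 5: ACCCACDBDBDADADADBDAACCCDBDAACCCACCCACDBACDBACDBDBDAACCCDBDAACCC ⇒ DB·DA·DA·DA·DB·DA·AC·CC·AC·CC·AC·DB·AC·DB·AC·DB·AC·CC·AC·DB·DB·DA·DA·DA·AC·CC·AC·DB·DB·DA·DA·DA·DB·DA·DA·DA·DB·DA·AC·CC·DB·DA·AC·CC·DB·DA·AC·CC·AC·CC·AC·DB·DB·DA·DA·DA·AC·CC·AC·DB·DB·DA·DA·DA
    A ↦ DB
    B ↦ CC
    C ↦ DA
    D ↦ AC

A->DB, B->CC, C->DA, D->AC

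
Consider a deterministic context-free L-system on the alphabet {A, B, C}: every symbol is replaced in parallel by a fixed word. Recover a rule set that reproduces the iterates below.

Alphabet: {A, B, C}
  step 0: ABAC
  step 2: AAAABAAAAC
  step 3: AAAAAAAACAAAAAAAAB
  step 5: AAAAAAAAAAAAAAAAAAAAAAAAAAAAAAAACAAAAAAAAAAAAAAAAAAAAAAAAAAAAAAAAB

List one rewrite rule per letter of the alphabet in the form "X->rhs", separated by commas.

  step 2 ⇒ step 3: AAAABAAAAC ⇒ AA·AA·AA·AA·C·AA·AA·AA·AA·B
    A ↦ AA
    B ↦ C
    C ↦ B

A->AA, B->C, C->B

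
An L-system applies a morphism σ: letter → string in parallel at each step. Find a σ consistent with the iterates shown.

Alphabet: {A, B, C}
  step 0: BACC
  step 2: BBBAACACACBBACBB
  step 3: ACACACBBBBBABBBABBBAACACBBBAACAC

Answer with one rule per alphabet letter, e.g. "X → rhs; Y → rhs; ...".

  step 2 ⇒ step 3: BBBAACACACBBACBB ⇒ AC·AC·AC·BB·BB·BA·BB·BA·BB·BA·AC·AC·BB·BA·AC·AC
    A ↦ BB
    B ↦ AC
    C ↦ BA

A->BB, B->AC, C->BA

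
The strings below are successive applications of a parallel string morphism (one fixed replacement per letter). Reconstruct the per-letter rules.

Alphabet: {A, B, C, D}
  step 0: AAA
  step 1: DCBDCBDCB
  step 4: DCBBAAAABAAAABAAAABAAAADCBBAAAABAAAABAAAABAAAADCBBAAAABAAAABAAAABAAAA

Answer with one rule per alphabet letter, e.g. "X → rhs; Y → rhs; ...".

  step 0 ⇒ step 1: AAA ⇒ DCB·DCB·DCB
    A ↦ DCB
    B ↦ A  (constrained at step 1)
    C ↦ AA  (constrained at step 1)
    D ↦ BA  (constrained at step 1)

A->DCB, B->A, C->AA, D->BA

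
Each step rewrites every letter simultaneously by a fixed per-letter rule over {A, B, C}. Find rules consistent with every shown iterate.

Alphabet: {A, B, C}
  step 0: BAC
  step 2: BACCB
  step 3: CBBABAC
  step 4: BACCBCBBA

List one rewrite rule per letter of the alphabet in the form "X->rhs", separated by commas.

A->B, B->C, C->BA

  step 3 ⇒ step 4: CBBABAC ⇒ BA·C·C·B·C·B·BA
    A ↦ B
    B ↦ C
    C ↦ BA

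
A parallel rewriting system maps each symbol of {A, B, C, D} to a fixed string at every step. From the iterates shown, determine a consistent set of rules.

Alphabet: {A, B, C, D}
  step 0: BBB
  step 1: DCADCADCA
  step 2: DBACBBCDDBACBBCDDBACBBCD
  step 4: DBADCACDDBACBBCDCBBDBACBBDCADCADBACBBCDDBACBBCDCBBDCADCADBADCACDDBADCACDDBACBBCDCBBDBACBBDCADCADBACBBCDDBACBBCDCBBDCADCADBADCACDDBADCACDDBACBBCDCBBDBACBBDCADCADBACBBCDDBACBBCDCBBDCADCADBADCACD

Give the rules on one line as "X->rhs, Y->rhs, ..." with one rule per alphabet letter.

  step 1 ⇒ step 2: DCADCADCA ⇒ DBA·CBB·CD·DBA·CBB·CD·DBA·CBB·CD
    A ↦ CD
    C ↦ CBB
    D ↦ DBA
  step 0 ⇒ step 1: BBB ⇒ DCA·DCA·DCA
    B ↦ DCA

A->CD, B->DCA, C->CBB, D->DBA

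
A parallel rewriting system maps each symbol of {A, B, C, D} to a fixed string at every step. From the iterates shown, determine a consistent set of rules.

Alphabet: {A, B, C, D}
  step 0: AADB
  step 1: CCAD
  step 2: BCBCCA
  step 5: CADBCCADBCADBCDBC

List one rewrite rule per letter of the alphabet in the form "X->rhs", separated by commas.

  step 1 ⇒ step 2: CCAD ⇒ BC·BC·C·A
    A ↦ C
    C ↦ BC
    D ↦ A
  step 0 ⇒ step 1: AADB ⇒ C·C·A·D
    B ↦ D

A->C, B->D, C->BC, D->A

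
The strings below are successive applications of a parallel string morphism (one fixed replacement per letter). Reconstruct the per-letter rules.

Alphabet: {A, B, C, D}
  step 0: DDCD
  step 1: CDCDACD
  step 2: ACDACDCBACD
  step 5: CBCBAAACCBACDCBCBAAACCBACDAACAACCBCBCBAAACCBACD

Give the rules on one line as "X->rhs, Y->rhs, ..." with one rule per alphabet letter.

A->CB, B->AC, C->A, D->CD

  step 1 ⇒ step 2: CDCDACD ⇒ A·CD·A·CD·CB·A·CD
    A ↦ CB
    C ↦ A
    D ↦ CD
    B ↦ AC  (constrained at step 2)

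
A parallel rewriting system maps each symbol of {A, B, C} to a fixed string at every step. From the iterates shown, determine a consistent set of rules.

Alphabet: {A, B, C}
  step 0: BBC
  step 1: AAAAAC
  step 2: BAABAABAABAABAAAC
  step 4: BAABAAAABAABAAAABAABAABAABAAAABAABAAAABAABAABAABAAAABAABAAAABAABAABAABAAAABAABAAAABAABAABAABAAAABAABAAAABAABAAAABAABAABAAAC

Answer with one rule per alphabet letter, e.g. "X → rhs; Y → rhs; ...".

  step 1 ⇒ step 2: AAAAAC ⇒ BAA·BAA·BAA·BAA·BAA·AC
    A ↦ BAA
    C ↦ AC
  step 0 ⇒ step 1: BBC ⇒ AA·AA·AC
    B ↦ AA

A->BAA, B->AA, C->AC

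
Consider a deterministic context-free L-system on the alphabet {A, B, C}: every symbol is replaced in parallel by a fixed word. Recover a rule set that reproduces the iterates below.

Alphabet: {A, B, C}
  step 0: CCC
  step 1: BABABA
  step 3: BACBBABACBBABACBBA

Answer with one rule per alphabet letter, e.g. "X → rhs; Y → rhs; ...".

  step 0 ⇒ step 1: CCC ⇒ BA·BA·BA
    C ↦ BA
    A ↦ C  (constrained at step 1)
    B ↦ CB  (constrained at step 1)

A->C, B->CB, C->BA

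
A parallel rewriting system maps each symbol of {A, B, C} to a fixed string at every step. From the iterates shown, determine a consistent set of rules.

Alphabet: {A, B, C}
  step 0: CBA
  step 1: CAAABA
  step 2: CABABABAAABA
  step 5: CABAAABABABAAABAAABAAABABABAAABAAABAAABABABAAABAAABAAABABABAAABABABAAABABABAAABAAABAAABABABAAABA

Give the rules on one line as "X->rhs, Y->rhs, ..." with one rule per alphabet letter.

  step 1 ⇒ step 2: CAAABA ⇒ CA·BA·BA·BA·AA·BA
    A ↦ BA
    B ↦ AA
    C ↦ CA

A->BA, B->AA, C->CA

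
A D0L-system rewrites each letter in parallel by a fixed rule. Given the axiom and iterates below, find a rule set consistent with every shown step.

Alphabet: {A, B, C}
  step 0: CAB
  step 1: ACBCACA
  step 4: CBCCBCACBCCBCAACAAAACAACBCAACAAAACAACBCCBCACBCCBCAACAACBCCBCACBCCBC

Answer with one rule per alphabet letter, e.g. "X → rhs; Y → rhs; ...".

A->CBC, B->ACA, C->A

  step 0 ⇒ step 1: CAB ⇒ A·CBC·ACA
    A ↦ CBC
    B ↦ ACA
    C ↦ A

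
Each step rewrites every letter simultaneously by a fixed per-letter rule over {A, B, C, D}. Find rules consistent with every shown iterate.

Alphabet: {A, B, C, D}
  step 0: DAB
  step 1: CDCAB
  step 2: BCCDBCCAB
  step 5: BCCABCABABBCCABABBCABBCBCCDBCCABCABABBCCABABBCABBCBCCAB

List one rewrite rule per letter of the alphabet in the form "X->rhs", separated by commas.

A->C, B->AB, C->BC, D->CD

  step 1 ⇒ step 2: CDCAB ⇒ BC·CD·BC·C·AB
    A ↦ C
    B ↦ AB
    C ↦ BC
    D ↦ CD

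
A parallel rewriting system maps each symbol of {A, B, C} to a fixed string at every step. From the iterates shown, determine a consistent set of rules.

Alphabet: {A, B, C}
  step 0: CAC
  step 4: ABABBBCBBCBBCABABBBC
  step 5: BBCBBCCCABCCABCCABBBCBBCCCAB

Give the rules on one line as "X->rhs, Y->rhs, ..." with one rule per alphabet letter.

  step 4 ⇒ step 5: ABABBBCBBCBBCABABBBC ⇒ BB·C·BB·C·C·C·AB·C·C·AB·C·C·AB·BB·C·BB·C·C·C·AB
    A ↦ BB
    B ↦ C
    C ↦ AB

A->BB, B->C, C->AB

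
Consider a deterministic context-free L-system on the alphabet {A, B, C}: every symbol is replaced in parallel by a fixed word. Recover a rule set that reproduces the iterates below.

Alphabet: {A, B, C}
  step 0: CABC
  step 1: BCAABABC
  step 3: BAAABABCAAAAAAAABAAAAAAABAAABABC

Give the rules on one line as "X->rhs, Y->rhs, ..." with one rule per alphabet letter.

  step 0 ⇒ step 1: CABC ⇒ BC·AA·BA·BC
    A ↦ AA
    B ↦ BA
    C ↦ BC

A->AA, B->BA, C->BC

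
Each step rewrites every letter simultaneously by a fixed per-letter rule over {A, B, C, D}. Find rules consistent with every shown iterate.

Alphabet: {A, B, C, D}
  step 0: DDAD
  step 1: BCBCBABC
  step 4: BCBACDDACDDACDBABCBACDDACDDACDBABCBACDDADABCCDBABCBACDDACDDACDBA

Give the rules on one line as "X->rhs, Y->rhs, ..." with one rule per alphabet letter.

A->BA, B->CD, C->DA, D->BC

  step 0 ⇒ step 1: DDAD ⇒ BC·BC·BA·BC
    A ↦ BA
    D ↦ BC
    B ↦ CD  (constrained at step 1)
    C ↦ DA  (constrained at step 1)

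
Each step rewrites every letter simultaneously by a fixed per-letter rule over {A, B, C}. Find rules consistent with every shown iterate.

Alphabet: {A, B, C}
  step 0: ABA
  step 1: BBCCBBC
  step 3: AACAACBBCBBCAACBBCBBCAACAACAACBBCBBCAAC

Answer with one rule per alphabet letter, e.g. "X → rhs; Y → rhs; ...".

  step 0 ⇒ step 1: ABA ⇒ BBC·C·BBC
    A ↦ BBC
    B ↦ C
    C ↦ AAC  (constrained at step 1)

A->BBC, B->C, C->AAC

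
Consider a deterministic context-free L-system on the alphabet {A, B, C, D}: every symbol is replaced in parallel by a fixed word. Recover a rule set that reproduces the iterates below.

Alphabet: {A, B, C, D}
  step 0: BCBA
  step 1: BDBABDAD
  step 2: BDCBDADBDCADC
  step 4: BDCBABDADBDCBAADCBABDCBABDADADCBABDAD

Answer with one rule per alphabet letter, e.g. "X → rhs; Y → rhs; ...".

  step 1 ⇒ step 2: BDBABDAD ⇒ BD·C·BD·AD·BD·C·AD·C
    A ↦ AD
    B ↦ BD
    D ↦ C
  step 0 ⇒ step 1: BCBA ⇒ BD·BA·BD·AD
    C ↦ BA

A->AD, B->BD, C->BA, D->C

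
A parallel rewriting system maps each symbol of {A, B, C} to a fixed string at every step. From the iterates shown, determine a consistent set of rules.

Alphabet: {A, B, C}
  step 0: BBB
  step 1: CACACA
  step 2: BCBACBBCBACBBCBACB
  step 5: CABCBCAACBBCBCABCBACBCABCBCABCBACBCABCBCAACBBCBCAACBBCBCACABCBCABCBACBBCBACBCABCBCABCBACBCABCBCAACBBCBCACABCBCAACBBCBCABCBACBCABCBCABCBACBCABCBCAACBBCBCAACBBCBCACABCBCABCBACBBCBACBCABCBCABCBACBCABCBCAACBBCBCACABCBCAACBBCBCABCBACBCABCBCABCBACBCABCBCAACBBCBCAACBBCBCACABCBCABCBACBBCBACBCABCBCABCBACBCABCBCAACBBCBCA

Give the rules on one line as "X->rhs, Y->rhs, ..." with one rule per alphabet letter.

  step 1 ⇒ step 2: CACACA ⇒ BCB·ACB·BCB·ACB·BCB·ACB
    A ↦ ACB
    C ↦ BCB
  step 0 ⇒ step 1: BBB ⇒ CA·CA·CA
    B ↦ CA

A->ACB, B->CA, C->BCB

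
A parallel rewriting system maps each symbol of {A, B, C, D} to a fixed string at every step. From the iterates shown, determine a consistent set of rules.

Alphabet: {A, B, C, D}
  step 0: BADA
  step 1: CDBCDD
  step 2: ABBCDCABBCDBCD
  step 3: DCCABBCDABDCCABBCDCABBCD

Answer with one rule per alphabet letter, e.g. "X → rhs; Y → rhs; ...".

A->D, B->C, C->AB, D->BCD

  step 2 ⇒ step 3: ABBCDCABBCDBCD ⇒ D·C·C·AB·BCD·AB·D·C·C·AB·BCD·C·AB·BCD
    A ↦ D
    B ↦ C
    C ↦ AB
    D ↦ BCD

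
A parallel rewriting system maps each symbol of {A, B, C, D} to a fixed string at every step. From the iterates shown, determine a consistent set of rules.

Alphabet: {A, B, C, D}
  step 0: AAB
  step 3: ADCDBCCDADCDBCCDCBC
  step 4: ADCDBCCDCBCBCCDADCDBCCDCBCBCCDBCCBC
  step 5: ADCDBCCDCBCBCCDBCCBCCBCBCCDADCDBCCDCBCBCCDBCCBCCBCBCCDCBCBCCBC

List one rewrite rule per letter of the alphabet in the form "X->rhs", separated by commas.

A->AD, B->C, C->BC, D->CD

  step 4 ⇒ step 5: ADCDBCCDCBCBCCDADCDBCCDCBCBCCDBCCBC ⇒ AD·CD·BC·CD·C·BC·BC·CD·BC·C·BC·C·BC·BC·CD·AD·CD·BC·CD·C·BC·BC·CD·BC·C·BC·C·BC·BC·CD·C·BC·BC·C·BC
    A ↦ AD
    B ↦ C
    C ↦ BC
    D ↦ CD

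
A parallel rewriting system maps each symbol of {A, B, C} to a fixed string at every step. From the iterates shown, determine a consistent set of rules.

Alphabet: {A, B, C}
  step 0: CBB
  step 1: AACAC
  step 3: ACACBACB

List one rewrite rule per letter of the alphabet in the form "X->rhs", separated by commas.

  step 0 ⇒ step 1: CBB ⇒ A·AC·AC
    B ↦ AC
    C ↦ A
    A ↦ B  (constrained at step 1)

A->B, B->AC, C->A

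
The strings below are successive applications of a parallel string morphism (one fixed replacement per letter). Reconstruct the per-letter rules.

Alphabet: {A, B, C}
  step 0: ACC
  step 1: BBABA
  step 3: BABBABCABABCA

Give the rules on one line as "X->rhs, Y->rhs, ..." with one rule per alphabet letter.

  step 0 ⇒ step 1: ACC ⇒ B·BA·BA
    A ↦ B
    C ↦ BA
    B ↦ CA  (constrained at step 1)

A->B, B->CA, C->BA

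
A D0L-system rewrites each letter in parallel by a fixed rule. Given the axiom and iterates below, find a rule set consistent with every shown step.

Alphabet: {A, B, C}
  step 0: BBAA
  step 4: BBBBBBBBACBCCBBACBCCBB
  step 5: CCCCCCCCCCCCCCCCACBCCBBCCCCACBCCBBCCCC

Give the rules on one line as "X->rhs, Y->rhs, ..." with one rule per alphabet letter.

A->AC, B->CC, C->B

  step 4 ⇒ step 5: BBBBBBBBACBCCBBACBCCBB ⇒ CC·CC·CC·CC·CC·CC·CC·CC·AC·B·CC·B·B·CC·CC·AC·B·CC·B·B·CC·CC
    A ↦ AC
    B ↦ CC
    C ↦ B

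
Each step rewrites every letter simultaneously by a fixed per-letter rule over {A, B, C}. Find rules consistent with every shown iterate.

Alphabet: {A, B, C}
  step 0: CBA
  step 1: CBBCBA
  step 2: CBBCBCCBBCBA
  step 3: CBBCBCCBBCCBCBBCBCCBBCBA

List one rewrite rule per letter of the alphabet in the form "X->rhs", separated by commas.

  step 2 ⇒ step 3: CBBCBCCBBCBA ⇒ CB·BC·BC·CB·BC·CB·CB·BC·BC·CB·BC·BA
    A ↦ BA
    B ↦ BC
    C ↦ CB

A->BA, B->BC, C->CB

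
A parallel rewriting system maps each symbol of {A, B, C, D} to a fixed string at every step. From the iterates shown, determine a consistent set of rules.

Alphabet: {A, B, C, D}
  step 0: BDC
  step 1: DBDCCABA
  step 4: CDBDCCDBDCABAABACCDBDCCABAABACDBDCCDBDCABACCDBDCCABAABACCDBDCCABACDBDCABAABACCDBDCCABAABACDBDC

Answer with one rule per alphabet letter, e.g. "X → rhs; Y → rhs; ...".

A->C, B->DBD, C->ABA, D->CC

  step 0 ⇒ step 1: BDC ⇒ DBD·CC·ABA
    B ↦ DBD
    C ↦ ABA
    D ↦ CC
    A ↦ C  (constrained at step 1)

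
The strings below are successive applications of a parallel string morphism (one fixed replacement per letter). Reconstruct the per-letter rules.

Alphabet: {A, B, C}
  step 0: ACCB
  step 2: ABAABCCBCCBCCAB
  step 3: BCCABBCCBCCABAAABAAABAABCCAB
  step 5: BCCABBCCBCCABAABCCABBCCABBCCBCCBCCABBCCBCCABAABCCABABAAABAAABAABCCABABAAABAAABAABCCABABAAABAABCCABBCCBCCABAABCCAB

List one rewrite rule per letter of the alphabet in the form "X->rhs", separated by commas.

A->BCC, B->AB, C->A

  step 2 ⇒ step 3: ABAABCCBCCBCCAB ⇒ BCC·AB·BCC·BCC·AB·A·A·AB·A·A·AB·A·A·BCC·AB
    A ↦ BCC
    B ↦ AB
    C ↦ A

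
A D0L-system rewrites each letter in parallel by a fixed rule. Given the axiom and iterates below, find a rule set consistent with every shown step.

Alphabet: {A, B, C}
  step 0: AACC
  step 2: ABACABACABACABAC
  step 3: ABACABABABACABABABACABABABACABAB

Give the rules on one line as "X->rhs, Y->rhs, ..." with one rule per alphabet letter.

A->AB, B->AC, C->AB

  step 2 ⇒ step 3: ABACABACABACABAC ⇒ AB·AC·AB·AB·AB·AC·AB·AB·AB·AC·AB·AB·AB·AC·AB·AB
    A ↦ AB
    B ↦ AC
    C ↦ AB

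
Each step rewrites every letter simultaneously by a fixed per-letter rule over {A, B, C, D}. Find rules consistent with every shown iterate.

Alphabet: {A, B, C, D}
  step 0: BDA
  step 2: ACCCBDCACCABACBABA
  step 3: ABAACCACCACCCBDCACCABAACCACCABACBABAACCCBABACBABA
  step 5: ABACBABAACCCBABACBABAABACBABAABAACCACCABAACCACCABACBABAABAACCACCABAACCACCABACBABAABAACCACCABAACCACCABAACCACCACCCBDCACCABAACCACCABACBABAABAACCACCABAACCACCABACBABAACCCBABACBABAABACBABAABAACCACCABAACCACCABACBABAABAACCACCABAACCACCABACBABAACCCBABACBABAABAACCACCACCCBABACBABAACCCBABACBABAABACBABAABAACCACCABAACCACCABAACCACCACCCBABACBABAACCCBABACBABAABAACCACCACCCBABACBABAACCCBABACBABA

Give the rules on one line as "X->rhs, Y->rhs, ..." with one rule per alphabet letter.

  step 2 ⇒ step 3: ACCCBDCACCABACBABA ⇒ ABA·ACC·ACC·ACC·CB·DC·ACC·ABA·ACC·ACC·ABA·CB·ABA·ACC·CB·ABA·CB·ABA
    A ↦ ABA
    B ↦ CB
    C ↦ ACC
    D ↦ DC

A->ABA, B->CB, C->ACC, D->DC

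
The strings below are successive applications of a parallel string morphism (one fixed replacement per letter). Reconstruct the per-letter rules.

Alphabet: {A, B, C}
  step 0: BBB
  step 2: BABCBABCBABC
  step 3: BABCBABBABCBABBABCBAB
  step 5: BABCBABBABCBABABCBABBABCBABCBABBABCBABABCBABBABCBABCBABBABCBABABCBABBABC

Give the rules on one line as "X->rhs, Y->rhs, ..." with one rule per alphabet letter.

A->BC, B->BA, C->B

  step 2 ⇒ step 3: BABCBABCBABC ⇒ BA·BC·BA·B·BA·BC·BA·B·BA·BC·BA·B
    A ↦ BC
    B ↦ BA
    C ↦ B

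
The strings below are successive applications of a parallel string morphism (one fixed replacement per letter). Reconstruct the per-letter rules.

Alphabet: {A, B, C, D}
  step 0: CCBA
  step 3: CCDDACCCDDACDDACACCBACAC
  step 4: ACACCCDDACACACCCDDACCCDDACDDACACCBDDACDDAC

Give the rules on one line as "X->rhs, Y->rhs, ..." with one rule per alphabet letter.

  step 3 ⇒ step 4: CCDDACCCDDACDDACACCBACAC ⇒ AC·AC·C·C·DD·AC·AC·AC·C·C·DD·AC·C·C·DD·AC·DD·AC·AC·CB·DD·AC·DD·AC
    A ↦ DD
    B ↦ CB
    C ↦ AC
    D ↦ C

A->DD, B->CB, C->AC, D->C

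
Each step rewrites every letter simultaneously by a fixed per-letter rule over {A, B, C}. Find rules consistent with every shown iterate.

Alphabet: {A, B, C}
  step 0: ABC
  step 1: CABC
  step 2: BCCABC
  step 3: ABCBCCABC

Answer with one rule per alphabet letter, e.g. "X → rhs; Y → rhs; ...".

A->C, B->A, C->BC

  step 2 ⇒ step 3: BCCABC ⇒ A·BC·BC·C·A·BC
    A ↦ C
    B ↦ A
    C ↦ BC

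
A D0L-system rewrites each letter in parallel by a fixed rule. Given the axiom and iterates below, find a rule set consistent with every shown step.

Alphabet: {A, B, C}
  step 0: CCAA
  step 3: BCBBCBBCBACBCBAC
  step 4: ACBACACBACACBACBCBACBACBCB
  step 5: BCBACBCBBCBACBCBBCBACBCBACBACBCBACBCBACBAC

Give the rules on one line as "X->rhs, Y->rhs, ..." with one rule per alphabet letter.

A->BC, B->AC, C->B

  step 4 ⇒ step 5: ACBACACBACACBACBCBACBACBCB ⇒ BC·B·AC·BC·B·BC·B·AC·BC·B·BC·B·AC·BC·B·AC·B·AC·BC·B·AC·BC·B·AC·B·AC
    A ↦ BC
    B ↦ AC
    C ↦ B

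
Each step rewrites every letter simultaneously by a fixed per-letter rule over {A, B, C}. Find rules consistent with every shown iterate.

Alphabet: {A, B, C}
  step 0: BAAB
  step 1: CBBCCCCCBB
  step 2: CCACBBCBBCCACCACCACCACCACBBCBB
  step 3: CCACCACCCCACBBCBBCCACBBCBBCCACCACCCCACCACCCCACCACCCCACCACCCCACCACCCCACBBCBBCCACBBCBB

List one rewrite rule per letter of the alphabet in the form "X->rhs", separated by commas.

A->CC, B->CBB, C->CCA

  step 2 ⇒ step 3: CCACBBCBBCCACCACCACCACCACBBCBB ⇒ CCA·CCA·CC·CCA·CBB·CBB·CCA·CBB·CBB·CCA·CCA·CC·CCA·CCA·CC·CCA·CCA·CC·CCA·CCA·CC·CCA·CCA·CC·CCA·CBB·CBB·CCA·CBB·CBB
    A ↦ CC
    B ↦ CBB
    C ↦ CCA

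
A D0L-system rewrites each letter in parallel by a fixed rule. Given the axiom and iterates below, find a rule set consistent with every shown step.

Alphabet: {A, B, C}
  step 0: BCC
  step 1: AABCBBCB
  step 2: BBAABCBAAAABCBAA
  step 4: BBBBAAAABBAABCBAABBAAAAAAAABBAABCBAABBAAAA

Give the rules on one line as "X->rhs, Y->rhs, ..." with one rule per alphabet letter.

A->B, B->AA, C->BCB

  step 1 ⇒ step 2: AABCBBCB ⇒ B·B·AA·BCB·AA·AA·BCB·AA
    A ↦ B
    B ↦ AA
    C ↦ BCB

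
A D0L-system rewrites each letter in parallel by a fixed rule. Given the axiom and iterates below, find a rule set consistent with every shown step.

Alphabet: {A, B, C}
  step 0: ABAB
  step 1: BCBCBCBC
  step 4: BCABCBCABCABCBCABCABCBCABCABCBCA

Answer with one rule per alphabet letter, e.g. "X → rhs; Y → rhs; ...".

  step 0 ⇒ step 1: ABAB ⇒ BC·BC·BC·BC
    A ↦ BC
    B ↦ BC
    C ↦ A  (constrained at step 1)

A->BC, B->BC, C->A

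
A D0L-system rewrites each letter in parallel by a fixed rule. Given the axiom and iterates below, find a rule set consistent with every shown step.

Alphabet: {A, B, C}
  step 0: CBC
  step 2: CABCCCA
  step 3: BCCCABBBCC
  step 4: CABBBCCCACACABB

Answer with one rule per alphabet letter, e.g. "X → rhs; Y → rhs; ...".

  step 3 ⇒ step 4: BCCCABBBCC ⇒ CA·B·B·B·CC·CA·CA·CA·B·B
    A ↦ CC
    B ↦ CA
    C ↦ B

A->CC, B->CA, C->B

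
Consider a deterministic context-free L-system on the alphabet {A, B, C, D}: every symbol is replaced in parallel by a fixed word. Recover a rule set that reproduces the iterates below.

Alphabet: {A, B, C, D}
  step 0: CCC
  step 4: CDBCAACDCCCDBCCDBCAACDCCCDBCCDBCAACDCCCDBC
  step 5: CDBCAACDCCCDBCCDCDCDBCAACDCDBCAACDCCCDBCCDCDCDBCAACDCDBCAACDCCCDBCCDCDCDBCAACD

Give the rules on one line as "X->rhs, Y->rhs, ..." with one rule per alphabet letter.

A->C, B->AA, C->CD, D->BC

  step 4 ⇒ step 5: CDBCAACDCCCDBCCDBCAACDCCCDBCCDBCAACDCCCDBC ⇒ CD·BC·AA·CD·C·C·CD·BC·CD·CD·CD·BC·AA·CD·CD·BC·AA·CD·C·C·CD·BC·CD·CD·CD·BC·AA·CD·CD·BC·AA·CD·C·C·CD·BC·CD·CD·CD·BC·AA·CD
    A ↦ C
    B ↦ AA
    C ↦ CD
    D ↦ BC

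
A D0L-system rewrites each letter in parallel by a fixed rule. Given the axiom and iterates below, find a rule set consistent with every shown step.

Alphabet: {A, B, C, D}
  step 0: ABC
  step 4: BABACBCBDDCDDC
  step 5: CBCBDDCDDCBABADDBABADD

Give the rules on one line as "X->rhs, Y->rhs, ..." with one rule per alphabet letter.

  step 4 ⇒ step 5: BABACBCBDDCDDC ⇒ C·B·C·B·DD·C·DD·C·BA·BA·DD·BA·BA·DD
    A ↦ B
    B ↦ C
    C ↦ DD
    D ↦ BA

A->B, B->C, C->DD, D->BA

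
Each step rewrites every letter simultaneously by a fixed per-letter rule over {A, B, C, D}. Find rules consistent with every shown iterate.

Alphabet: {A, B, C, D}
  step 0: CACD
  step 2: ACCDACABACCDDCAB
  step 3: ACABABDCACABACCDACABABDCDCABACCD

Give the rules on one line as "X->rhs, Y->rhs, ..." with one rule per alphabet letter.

  step 2 ⇒ step 3: ACCDACABACCDDCAB ⇒ AC·AB·AB·DC·AC·AB·AC·CD·AC·AB·AB·DC·DC·AB·AC·CD
    A ↦ AC
    B ↦ CD
    C ↦ AB
    D ↦ DC

A->AC, B->CD, C->AB, D->DC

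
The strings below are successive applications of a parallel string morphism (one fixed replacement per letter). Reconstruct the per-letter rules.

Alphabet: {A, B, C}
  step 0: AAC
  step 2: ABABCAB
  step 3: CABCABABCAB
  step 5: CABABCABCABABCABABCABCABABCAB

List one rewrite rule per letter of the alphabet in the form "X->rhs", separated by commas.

A->C, B->AB, C->AB

  step 2 ⇒ step 3: ABABCAB ⇒ C·AB·C·AB·AB·C·AB
    A ↦ C
    B ↦ AB
    C ↦ AB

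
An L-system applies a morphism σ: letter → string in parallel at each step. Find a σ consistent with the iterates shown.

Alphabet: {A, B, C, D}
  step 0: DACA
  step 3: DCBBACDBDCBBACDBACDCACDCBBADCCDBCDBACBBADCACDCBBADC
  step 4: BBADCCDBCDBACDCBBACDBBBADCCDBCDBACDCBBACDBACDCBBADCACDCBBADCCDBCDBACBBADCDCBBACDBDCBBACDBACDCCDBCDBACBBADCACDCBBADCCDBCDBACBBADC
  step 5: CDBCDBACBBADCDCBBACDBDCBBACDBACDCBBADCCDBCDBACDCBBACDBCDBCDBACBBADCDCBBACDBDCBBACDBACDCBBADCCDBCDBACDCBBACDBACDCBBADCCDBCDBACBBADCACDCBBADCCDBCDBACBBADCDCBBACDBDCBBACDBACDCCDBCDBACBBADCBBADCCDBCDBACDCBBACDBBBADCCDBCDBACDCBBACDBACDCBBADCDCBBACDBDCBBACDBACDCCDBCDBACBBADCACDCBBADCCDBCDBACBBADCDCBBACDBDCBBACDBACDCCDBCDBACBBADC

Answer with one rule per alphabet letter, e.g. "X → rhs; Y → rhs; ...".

  step 4 ⇒ step 5: BBADCCDBCDBACDCBBACDBBBADCCDBCDBACDCBBACDBACDCBBADCACDCBBADCCDBCDBACBBADCDCBBACDBDCBBACDBACDCCDBCDBACBBADCACDCBBADCCDBCDBACBBADC ⇒ CDB·CDB·AC·BBA·DC·DC·BBA·CDB·DC·BBA·CDB·AC·DC·BBA·DC·CDB·CDB·AC·DC·BBA·CDB·CDB·CDB·AC·BBA·DC·DC·BBA·CDB·DC·BBA·CDB·AC·DC·BBA·DC·CDB·CDB·AC·DC·BBA·CDB·AC·DC·BBA·DC·CDB·CDB·AC·BBA·DC·AC·DC·BBA·DC·CDB·CDB·AC·BBA·DC·DC·BBA·CDB·DC·BBA·CDB·AC·DC·CDB·CDB·AC·BBA·DC·BBA·DC·CDB·CDB·AC·DC·BBA·CDB·BBA·DC·CDB·CDB·AC·DC·BBA·CDB·AC·DC·BBA·DC·DC·BBA·CDB·DC·BBA·CDB·AC·DC·CDB·CDB·AC·BBA·DC·AC·DC·BBA·DC·CDB·CDB·AC·BBA·DC·DC·BBA·CDB·DC·BBA·CDB·AC·DC·CDB·CDB·AC·BBA·DC
    A ↦ AC
    B ↦ CDB
    C ↦ DC
    D ↦ BBA

A->AC, B->CDB, C->DC, D->BBA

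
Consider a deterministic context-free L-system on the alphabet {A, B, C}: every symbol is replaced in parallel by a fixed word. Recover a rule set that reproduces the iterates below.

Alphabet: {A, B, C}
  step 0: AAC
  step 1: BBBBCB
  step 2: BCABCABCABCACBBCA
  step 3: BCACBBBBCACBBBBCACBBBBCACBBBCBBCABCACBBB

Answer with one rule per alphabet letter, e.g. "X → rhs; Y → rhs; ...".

  step 2 ⇒ step 3: BCABCABCABCACBBCA ⇒ BCA·CB·BB·BCA·CB·BB·BCA·CB·BB·BCA·CB·BB·CB·BCA·BCA·CB·BB
    A ↦ BB
    B ↦ BCA
    C ↦ CB

A->BB, B->BCA, C->CB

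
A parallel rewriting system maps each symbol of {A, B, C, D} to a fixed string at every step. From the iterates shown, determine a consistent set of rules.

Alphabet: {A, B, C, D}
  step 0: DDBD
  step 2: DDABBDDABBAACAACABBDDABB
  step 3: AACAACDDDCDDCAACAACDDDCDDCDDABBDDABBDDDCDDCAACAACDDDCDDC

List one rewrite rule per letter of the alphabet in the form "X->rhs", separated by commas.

  step 2 ⇒ step 3: DDABBDDABBAACAACABBDDABB ⇒ AAC·AAC·D·DDC·DDC·AAC·AAC·D·DDC·DDC·D·D·ABB·D·D·ABB·D·DDC·DDC·AAC·AAC·D·DDC·DDC
    A ↦ D
    B ↦ DDC
    C ↦ ABB
    D ↦ AAC

A->D, B->DDC, C->ABB, D->AAC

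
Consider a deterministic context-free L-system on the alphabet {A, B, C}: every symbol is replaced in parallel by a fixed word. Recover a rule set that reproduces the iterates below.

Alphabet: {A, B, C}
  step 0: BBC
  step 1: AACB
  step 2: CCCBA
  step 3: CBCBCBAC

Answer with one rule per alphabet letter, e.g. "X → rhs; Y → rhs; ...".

A->C, B->A, C->CB

  step 2 ⇒ step 3: CCCBA ⇒ CB·CB·CB·A·C
    A ↦ C
    B ↦ A
    C ↦ CB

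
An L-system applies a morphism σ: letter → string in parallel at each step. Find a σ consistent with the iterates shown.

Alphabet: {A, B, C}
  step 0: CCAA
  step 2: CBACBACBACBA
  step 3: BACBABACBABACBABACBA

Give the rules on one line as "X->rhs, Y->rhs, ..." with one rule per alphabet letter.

  step 2 ⇒ step 3: CBACBACBACBA ⇒ BA·C·BA·BA·C·BA·BA·C·BA·BA·C·BA
    A ↦ BA
    B ↦ C
    C ↦ BA

A->BA, B->C, C->BA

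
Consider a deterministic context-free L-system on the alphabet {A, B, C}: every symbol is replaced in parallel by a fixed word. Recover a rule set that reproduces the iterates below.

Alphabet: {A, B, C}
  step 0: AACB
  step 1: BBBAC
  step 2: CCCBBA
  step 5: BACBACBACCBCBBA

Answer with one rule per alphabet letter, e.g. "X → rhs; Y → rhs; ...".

A->B, B->C, C->BA

  step 1 ⇒ step 2: BBBAC ⇒ C·C·C·B·BA
    A ↦ B
    B ↦ C
    C ↦ BA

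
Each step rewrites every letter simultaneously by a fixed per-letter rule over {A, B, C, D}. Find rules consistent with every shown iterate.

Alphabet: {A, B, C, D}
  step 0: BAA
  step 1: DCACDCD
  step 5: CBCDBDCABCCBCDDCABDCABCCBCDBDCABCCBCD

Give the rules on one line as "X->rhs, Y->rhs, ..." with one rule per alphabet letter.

  step 0 ⇒ step 1: BAA ⇒ DCA·CD·CD
    A ↦ CD
    B ↦ DCA
    C ↦ B  (constrained at step 1)
    D ↦ C  (constrained at step 1)

A->CD, B->DCA, C->B, D->C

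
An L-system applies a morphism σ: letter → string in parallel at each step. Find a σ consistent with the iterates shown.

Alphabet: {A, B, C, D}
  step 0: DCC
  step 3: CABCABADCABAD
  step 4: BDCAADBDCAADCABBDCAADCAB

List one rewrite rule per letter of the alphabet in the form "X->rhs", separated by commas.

  step 3 ⇒ step 4: CABCABADCABAD ⇒ BD·CA·AD·BD·CA·AD·CA·B·BD·CA·AD·CA·B
    A ↦ CA
    B ↦ AD
    C ↦ BD
    D ↦ B

A->CA, B->AD, C->BD, D->B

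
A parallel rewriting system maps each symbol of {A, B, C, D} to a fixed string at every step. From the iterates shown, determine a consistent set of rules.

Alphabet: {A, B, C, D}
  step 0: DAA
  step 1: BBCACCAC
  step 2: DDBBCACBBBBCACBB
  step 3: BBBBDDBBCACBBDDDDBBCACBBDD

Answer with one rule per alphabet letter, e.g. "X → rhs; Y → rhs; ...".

A->CAC, B->D, C->BB, D->BB

  step 2 ⇒ step 3: DDBBCACBBBBCACBB ⇒ BB·BB·D·D·BB·CAC·BB·D·D·D·D·BB·CAC·BB·D·D
    A ↦ CAC
    B ↦ D
    C ↦ BB
    D ↦ BB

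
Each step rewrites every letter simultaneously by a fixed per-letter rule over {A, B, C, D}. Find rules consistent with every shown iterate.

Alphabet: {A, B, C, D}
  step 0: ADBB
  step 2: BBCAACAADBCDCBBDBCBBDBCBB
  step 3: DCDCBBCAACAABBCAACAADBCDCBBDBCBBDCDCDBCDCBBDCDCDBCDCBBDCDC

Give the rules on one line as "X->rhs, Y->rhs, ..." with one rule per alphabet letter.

A->CAA, B->DC, C->BB, D->DBC

  step 2 ⇒ step 3: BBCAACAADBCDCBBDBCBBDBCBB ⇒ DC·DC·BB·CAA·CAA·BB·CAA·CAA·DBC·DC·BB·DBC·BB·DC·DC·DBC·DC·BB·DC·DC·DBC·DC·BB·DC·DC
    A ↦ CAA
    B ↦ DC
    C ↦ BB
    D ↦ DBC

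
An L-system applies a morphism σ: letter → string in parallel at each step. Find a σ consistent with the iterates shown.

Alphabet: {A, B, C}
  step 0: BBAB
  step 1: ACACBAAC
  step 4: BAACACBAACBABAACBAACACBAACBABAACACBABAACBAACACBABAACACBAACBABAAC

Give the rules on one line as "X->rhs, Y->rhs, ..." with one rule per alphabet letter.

A->BA, B->AC, C->AC

  step 0 ⇒ step 1: BBAB ⇒ AC·AC·BA·AC
    A ↦ BA
    B ↦ AC
    C ↦ AC  (constrained at step 1)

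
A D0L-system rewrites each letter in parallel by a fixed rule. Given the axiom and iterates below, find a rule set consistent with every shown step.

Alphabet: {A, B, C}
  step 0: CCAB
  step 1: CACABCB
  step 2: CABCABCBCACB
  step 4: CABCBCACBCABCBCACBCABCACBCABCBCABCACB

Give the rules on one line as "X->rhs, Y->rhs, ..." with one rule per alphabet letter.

  step 1 ⇒ step 2: CACABCB ⇒ CA·B·CA·B·CB·CA·CB
    A ↦ B
    B ↦ CB
    C ↦ CA

A->B, B->CB, C->CA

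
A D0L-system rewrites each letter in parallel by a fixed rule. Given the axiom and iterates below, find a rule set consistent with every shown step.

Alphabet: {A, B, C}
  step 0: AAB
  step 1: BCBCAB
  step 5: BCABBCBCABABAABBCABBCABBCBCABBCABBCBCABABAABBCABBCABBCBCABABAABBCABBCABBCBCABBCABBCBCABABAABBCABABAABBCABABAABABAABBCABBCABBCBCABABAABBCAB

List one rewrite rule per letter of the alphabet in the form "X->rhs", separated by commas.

A->BC, B->AB, C->AAB

  step 0 ⇒ step 1: AAB ⇒ BC·BC·AB
    A ↦ BC
    B ↦ AB
    C ↦ AAB  (constrained at step 1)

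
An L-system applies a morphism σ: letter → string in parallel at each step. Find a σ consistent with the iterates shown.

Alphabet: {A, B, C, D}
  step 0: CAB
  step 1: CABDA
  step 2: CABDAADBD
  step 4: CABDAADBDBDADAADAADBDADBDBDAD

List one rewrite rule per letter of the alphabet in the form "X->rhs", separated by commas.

  step 1 ⇒ step 2: CABDA ⇒ CA·BD·A·AD·BD
    A ↦ BD
    B ↦ A
    C ↦ CA
    D ↦ AD

A->BD, B->A, C->CA, D->AD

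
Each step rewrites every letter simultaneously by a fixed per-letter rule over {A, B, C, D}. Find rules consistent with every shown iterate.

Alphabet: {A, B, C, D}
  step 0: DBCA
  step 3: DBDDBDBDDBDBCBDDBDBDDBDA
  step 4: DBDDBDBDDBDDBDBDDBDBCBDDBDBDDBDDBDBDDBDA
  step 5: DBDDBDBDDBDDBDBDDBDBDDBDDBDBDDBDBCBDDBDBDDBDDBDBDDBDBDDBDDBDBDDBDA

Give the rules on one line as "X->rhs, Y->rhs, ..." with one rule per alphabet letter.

A->DA, B->D, C->BCB, D->DB

  step 4 ⇒ step 5: DBDDBDBDDBDDBDBDDBDBCBDDBDBDDBDDBDBDDBDA ⇒ DB·D·DB·DB·D·DB·D·DB·DB·D·DB·DB·D·DB·D·DB·DB·D·DB·D·BCB·D·DB·DB·D·DB·D·DB·DB·D·DB·DB·D·DB·D·DB·DB·D·DB·DA
    A ↦ DA
    B ↦ D
    C ↦ BCB
    D ↦ DB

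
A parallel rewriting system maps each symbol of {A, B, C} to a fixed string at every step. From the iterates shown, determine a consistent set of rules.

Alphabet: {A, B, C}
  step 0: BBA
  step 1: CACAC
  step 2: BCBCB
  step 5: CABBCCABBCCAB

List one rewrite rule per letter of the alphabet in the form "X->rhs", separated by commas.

A->C, B->CA, C->B

  step 1 ⇒ step 2: CACAC ⇒ B·C·B·C·B
    A ↦ C
    C ↦ B
  step 0 ⇒ step 1: BBA ⇒ CA·CA·C
    B ↦ CA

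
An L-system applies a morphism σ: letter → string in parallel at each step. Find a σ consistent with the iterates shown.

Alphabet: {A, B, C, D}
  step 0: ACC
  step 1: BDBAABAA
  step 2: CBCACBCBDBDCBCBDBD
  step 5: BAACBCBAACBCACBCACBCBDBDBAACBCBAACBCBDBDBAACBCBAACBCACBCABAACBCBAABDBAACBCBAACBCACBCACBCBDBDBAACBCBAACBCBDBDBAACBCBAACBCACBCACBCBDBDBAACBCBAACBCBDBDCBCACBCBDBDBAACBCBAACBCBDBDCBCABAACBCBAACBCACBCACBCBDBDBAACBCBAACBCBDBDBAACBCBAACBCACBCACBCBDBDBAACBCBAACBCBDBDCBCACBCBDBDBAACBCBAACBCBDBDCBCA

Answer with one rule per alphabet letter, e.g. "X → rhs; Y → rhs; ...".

  step 1 ⇒ step 2: BDBAABAA ⇒ CBC·A·CBC·BD·BD·CBC·BD·BD
    A ↦ BD
    B ↦ CBC
    D ↦ A
  step 0 ⇒ step 1: ACC ⇒ BD·BAA·BAA
    C ↦ BAA

A->BD, B->CBC, C->BAA, D->A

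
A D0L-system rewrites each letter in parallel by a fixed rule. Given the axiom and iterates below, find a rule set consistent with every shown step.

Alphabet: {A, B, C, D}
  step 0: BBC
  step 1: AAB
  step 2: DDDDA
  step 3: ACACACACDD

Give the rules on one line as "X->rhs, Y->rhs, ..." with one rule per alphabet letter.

A->DD, B->A, C->B, D->AC

  step 2 ⇒ step 3: DDDDA ⇒ AC·AC·AC·AC·DD
    A ↦ DD
    D ↦ AC
  step 0 ⇒ step 1: BBC ⇒ A·A·B
    B ↦ A
  step 0 ⇒ step 1: BBC ⇒ A·A·B
    C ↦ B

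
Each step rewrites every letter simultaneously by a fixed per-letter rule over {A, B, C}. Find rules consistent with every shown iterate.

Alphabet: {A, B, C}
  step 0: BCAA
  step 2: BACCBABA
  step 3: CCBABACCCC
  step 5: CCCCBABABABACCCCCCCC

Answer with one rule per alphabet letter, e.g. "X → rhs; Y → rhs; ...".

A->C, B->C, C->BA

  step 2 ⇒ step 3: BACCBABA ⇒ C·C·BA·BA·C·C·C·C
    A ↦ C
    B ↦ C
    C ↦ BA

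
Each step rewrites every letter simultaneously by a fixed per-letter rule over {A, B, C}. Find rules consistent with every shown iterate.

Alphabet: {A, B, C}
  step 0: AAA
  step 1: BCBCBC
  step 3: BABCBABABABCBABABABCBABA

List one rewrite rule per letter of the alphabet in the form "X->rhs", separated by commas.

A->BC, B->BA, C->BB

  step 0 ⇒ step 1: AAA ⇒ BC·BC·BC
    A ↦ BC
    B ↦ BA  (constrained at step 1)
    C ↦ BB  (constrained at step 1)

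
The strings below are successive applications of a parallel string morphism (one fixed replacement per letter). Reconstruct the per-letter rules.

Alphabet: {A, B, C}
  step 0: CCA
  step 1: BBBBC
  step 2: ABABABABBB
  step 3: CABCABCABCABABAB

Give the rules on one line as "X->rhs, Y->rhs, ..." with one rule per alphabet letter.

  step 2 ⇒ step 3: ABABABABBB ⇒ C·AB·C·AB·C·AB·C·AB·AB·AB
    A ↦ C
    B ↦ AB
  step 0 ⇒ step 1: CCA ⇒ BB·BB·C
    C ↦ BB

A->C, B->AB, C->BB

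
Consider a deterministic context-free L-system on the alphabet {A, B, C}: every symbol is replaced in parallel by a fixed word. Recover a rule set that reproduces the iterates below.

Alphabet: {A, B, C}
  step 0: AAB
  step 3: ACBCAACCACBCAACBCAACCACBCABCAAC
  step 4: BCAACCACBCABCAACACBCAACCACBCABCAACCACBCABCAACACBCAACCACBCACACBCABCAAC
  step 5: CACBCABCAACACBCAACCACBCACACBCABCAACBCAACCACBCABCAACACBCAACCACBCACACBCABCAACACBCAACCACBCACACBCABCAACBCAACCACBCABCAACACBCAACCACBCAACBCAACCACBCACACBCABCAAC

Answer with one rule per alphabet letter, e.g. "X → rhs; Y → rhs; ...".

A->BCA, B->C, C->AC

  step 4 ⇒ step 5: BCAACCACBCABCAACACBCAACCACBCABCAACCACBCABCAACACBCAACCACBCACACBCABCAAC ⇒ C·AC·BCA·BCA·AC·AC·BCA·AC·C·AC·BCA·C·AC·BCA·BCA·AC·BCA·AC·C·AC·BCA·BCA·AC·AC·BCA·AC·C·AC·BCA·C·AC·BCA·BCA·AC·AC·BCA·AC·C·AC·BCA·C·AC·BCA·BCA·AC·BCA·AC·C·AC·BCA·BCA·AC·AC·BCA·AC·C·AC·BCA·AC·BCA·AC·C·AC·BCA·C·AC·BCA·BCA·AC
    A ↦ BCA
    B ↦ C
    C ↦ AC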